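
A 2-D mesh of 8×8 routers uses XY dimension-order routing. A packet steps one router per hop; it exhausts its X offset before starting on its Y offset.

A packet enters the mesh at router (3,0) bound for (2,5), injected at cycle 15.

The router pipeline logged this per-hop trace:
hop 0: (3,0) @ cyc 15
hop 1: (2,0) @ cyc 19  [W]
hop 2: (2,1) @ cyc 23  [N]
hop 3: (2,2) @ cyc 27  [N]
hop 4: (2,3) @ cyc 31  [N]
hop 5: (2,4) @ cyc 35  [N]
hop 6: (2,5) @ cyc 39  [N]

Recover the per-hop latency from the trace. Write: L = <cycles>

L = 4

cyc[1] − cyc[0] = 19 − 15 = 4.
Per-hop latency L = Δcyc = 4.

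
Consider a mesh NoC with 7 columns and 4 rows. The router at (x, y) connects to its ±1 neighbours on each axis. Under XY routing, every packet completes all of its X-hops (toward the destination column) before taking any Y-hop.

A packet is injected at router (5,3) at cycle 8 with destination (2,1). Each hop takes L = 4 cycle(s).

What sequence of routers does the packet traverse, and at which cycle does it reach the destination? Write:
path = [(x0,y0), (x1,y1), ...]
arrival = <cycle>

path = [(5,3), (4,3), (3,3), (2,3), (2,2), (2,1)]
arrival = 28

hop 0: (5,3) @ cyc 8
hop 1: (4,3) @ cyc 12  [W]
hop 2: (3,3) @ cyc 16  [W]
hop 3: (2,3) @ cyc 20  [W]
hop 4: (2,2) @ cyc 24  [S]
hop 5: (2,1) @ cyc 28  [S]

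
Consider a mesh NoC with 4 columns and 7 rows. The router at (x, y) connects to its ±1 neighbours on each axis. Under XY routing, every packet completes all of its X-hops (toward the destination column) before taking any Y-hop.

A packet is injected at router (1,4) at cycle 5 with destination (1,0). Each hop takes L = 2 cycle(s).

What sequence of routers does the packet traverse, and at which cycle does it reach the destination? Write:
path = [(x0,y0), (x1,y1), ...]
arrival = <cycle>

  0. router=(1,4) cycle=5 (inject)
  1. router=(1,3) cycle=7 dir=S
  2. router=(1,2) cycle=9 dir=S
  3. router=(1,1) cycle=11 dir=S
  4. router=(1,0) cycle=13 dir=S

path = [(1,4), (1,3), (1,2), (1,1), (1,0)]
arrival = 13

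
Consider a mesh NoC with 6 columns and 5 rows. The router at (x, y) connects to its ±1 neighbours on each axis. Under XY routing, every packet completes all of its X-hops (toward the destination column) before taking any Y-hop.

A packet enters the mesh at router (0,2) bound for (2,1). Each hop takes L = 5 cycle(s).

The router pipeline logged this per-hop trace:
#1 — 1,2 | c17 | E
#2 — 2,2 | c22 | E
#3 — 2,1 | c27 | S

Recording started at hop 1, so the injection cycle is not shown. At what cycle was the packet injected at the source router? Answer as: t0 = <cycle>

t0 = 12

At hop 1 the cycle is 17; in general cyc_k = t0 + kL.
So t0 = 17 − 1·5 = 12.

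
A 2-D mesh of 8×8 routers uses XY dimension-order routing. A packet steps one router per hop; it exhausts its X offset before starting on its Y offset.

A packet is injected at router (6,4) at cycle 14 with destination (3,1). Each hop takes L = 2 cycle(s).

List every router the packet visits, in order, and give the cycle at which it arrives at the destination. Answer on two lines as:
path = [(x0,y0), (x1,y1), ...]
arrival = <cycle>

path = [(6,4), (5,4), (4,4), (3,4), (3,3), (3,2), (3,1)]
arrival = 26

[0] x=6 y=4 t=14
[1] x=5 y=4 t=16 →W
[2] x=4 y=4 t=18 →W
[3] x=3 y=4 t=20 →W
[4] x=3 y=3 t=22 →S
[5] x=3 y=2 t=24 →S
[6] x=3 y=1 t=26 →S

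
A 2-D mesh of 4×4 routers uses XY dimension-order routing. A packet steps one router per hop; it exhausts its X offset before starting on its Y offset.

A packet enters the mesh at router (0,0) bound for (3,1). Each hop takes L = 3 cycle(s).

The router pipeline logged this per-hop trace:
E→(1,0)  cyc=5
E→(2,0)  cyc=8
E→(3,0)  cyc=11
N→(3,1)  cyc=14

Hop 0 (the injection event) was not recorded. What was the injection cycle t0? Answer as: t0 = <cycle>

t0 = 2

cyc[1] = 5 and cyc[k] = t0 + k·L for every k.
Subtract one hop: t0 = 5 − 3 = 2.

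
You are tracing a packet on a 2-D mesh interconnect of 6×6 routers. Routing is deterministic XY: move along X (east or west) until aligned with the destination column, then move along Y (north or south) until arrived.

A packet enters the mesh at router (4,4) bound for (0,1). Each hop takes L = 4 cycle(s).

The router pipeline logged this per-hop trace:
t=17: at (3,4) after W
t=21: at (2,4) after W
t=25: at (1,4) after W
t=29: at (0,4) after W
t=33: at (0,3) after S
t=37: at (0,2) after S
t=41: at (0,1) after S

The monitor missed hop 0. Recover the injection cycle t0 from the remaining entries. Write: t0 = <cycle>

Hop 1 reached at cycle 17; hop k is at t0 + k·L.
Therefore t0 = 17 − L = 13.

t0 = 13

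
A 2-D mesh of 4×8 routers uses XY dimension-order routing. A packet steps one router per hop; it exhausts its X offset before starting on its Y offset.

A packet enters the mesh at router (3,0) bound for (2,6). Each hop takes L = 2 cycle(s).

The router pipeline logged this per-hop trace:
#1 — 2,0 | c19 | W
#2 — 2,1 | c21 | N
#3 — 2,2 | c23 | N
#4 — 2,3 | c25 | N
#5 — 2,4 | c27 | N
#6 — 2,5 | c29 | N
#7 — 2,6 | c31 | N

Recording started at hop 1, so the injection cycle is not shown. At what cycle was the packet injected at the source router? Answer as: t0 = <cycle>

t0 = 17

Hop 1 reached at cycle 19; hop k is at t0 + k·L.
Subtract one hop: t0 = 19 − 2 = 17.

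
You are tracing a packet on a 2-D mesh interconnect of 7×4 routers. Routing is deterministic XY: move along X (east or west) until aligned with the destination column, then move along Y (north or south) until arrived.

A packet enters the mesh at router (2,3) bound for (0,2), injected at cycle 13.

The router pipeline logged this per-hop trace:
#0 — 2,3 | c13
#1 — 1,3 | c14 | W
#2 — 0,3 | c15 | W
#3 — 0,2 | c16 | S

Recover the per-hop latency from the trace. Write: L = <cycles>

L = 1

Between hops 0 and 1 the cycle counter advances 14 − 13 = 1.
That increment is L by definition: L = 1.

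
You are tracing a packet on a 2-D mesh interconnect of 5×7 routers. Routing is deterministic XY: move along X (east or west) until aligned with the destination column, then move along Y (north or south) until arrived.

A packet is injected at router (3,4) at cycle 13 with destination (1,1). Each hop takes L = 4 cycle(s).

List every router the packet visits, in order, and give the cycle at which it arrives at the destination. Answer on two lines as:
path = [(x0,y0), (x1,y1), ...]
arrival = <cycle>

path = [(3,4), (2,4), (1,4), (1,3), (1,2), (1,1)]
arrival = 33

[0] x=3 y=4 t=13
[1] x=2 y=4 t=17 →W
[2] x=1 y=4 t=21 →W
[3] x=1 y=3 t=25 →S
[4] x=1 y=2 t=29 →S
[5] x=1 y=1 t=33 →S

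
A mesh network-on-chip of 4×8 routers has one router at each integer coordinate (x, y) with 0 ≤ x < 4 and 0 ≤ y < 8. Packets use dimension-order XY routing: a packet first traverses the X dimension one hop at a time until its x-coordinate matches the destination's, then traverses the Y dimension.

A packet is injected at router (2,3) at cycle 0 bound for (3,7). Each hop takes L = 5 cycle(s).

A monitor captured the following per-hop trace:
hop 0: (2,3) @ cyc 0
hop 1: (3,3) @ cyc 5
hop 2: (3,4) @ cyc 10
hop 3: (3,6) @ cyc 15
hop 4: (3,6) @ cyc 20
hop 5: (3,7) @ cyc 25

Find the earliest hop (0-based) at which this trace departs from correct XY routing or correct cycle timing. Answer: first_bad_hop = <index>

check 1→ d=(1,0) cyc+5: ok
check 2→ d=(0,1) cyc+5: ok
check 3→ d=(0,2) cyc+5: BAD: non-unit step

first_bad_hop = 3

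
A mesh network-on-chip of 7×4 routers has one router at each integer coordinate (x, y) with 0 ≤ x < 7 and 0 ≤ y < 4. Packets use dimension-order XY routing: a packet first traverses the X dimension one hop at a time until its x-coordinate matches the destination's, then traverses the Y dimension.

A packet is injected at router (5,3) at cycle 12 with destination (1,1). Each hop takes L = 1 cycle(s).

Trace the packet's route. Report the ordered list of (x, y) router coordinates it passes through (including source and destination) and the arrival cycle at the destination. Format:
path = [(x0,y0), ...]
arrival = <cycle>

  0. router=(5,3) cycle=12 (inject)
  1. router=(4,3) cycle=13 dir=W
  2. router=(3,3) cycle=14 dir=W
  3. router=(2,3) cycle=15 dir=W
  4. router=(1,3) cycle=16 dir=W
  5. router=(1,2) cycle=17 dir=S
  6. router=(1,1) cycle=18 dir=S

path = [(5,3), (4,3), (3,3), (2,3), (1,3), (1,2), (1,1)]
arrival = 18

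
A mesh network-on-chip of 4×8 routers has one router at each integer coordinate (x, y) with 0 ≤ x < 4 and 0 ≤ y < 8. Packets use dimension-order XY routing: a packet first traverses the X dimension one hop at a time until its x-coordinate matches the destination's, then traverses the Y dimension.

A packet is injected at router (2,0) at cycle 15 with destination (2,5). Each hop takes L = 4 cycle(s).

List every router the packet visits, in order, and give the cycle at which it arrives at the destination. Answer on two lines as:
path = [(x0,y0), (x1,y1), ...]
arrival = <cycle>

path = [(2,0), (2,1), (2,2), (2,3), (2,4), (2,5)]
arrival = 35

hop 0: (2,0) @ cyc 15
hop 1: (2,1) @ cyc 19  [N]
hop 2: (2,2) @ cyc 23  [N]
hop 3: (2,3) @ cyc 27  [N]
hop 4: (2,4) @ cyc 31  [N]
hop 5: (2,5) @ cyc 35  [N]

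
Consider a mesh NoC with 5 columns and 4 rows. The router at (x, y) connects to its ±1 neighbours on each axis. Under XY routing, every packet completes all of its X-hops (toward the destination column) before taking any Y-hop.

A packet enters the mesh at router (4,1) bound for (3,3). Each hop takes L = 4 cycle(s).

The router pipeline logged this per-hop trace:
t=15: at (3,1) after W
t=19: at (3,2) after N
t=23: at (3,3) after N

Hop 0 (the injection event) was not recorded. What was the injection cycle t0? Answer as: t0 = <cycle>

t0 = 11

Hop 1 reached at cycle 15; hop k is at t0 + k·L.
t0 = cyc[1] − L = 15 − 4 = 11.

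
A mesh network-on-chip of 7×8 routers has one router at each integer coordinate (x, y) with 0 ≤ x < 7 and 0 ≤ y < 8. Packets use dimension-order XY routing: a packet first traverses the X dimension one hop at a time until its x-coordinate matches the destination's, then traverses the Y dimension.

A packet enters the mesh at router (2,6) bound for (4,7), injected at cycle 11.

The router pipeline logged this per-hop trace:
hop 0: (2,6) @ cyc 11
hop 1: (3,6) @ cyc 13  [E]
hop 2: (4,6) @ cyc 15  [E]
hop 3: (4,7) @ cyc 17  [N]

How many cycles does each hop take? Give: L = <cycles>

From hop 0 (11) to hop 1 (13): +2 cycles.
Per-hop latency L = Δcyc = 2.

L = 2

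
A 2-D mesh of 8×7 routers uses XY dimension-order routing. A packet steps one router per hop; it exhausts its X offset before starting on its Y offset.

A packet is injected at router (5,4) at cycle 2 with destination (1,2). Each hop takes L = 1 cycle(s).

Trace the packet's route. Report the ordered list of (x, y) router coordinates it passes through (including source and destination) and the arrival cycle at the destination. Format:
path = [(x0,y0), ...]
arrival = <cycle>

path = [(5,4), (4,4), (3,4), (2,4), (1,4), (1,3), (1,2)]
arrival = 8

hop 0: (5,4) @ cyc 2
hop 1: (4,4) @ cyc 3  [W]
hop 2: (3,4) @ cyc 4  [W]
hop 3: (2,4) @ cyc 5  [W]
hop 4: (1,4) @ cyc 6  [W]
hop 5: (1,3) @ cyc 7  [S]
hop 6: (1,2) @ cyc 8  [S]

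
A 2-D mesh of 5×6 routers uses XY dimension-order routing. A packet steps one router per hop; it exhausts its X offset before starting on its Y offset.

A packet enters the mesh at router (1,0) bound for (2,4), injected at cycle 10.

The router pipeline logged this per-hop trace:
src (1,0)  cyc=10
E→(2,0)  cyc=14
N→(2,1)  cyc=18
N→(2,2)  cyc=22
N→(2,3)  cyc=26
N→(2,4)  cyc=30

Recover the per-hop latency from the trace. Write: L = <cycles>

L = 4

Δcyc across hop 0→1: 14 − 10 = 4.
That increment is L by definition: L = 4.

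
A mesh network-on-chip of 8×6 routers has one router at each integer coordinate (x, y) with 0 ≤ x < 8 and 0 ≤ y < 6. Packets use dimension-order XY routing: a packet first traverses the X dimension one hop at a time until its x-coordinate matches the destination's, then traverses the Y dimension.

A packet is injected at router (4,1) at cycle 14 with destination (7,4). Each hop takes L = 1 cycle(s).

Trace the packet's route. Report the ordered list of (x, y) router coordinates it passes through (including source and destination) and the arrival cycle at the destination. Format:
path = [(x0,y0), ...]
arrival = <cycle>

path = [(4,1), (5,1), (6,1), (7,1), (7,2), (7,3), (7,4)]
arrival = 20

#0 — 4,1 | c14
#1 — 5,1 | c15 | E
#2 — 6,1 | c16 | E
#3 — 7,1 | c17 | E
#4 — 7,2 | c18 | N
#5 — 7,3 | c19 | N
#6 — 7,4 | c20 | N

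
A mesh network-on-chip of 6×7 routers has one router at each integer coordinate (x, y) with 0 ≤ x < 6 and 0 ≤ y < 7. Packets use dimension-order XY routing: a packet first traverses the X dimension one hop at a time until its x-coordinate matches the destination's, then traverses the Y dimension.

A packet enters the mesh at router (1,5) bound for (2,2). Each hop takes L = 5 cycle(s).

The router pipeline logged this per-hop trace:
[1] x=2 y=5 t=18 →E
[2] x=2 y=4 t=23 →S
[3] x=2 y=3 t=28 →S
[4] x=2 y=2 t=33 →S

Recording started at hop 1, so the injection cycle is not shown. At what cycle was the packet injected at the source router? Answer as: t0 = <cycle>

t0 = 13

Hop 1 reached at cycle 18; hop k is at t0 + k·L.
So t0 = 18 − 1·5 = 13.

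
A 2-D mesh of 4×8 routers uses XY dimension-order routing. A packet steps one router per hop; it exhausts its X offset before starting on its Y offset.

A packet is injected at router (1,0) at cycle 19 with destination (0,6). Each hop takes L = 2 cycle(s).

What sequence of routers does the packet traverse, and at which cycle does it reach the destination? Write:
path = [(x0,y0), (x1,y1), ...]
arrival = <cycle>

t=19: at (1,0)
t=21: at (0,0) after W
t=23: at (0,1) after N
t=25: at (0,2) after N
t=27: at (0,3) after N
t=29: at (0,4) after N
t=31: at (0,5) after N
t=33: at (0,6) after N

path = [(1,0), (0,0), (0,1), (0,2), (0,3), (0,4), (0,5), (0,6)]
arrival = 33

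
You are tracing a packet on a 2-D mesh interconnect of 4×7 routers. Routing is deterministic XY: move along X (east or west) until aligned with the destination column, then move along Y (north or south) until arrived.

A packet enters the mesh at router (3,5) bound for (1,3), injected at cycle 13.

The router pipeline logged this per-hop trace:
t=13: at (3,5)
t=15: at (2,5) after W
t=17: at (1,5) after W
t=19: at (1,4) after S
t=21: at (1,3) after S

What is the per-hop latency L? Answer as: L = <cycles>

Δcyc across hop 0→1: 15 − 13 = 2.
One hop costs L cycles, so L = 2.

L = 2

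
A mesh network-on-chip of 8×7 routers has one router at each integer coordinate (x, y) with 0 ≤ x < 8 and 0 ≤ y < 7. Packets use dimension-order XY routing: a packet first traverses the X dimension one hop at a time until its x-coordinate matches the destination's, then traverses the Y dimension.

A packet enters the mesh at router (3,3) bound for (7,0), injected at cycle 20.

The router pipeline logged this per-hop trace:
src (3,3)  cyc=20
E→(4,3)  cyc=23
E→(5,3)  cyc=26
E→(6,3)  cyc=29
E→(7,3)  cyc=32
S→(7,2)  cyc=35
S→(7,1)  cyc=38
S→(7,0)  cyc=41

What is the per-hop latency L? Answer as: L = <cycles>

Δcyc across hop 0→1: 23 − 20 = 3.
Per-hop latency L = Δcyc = 3.

L = 3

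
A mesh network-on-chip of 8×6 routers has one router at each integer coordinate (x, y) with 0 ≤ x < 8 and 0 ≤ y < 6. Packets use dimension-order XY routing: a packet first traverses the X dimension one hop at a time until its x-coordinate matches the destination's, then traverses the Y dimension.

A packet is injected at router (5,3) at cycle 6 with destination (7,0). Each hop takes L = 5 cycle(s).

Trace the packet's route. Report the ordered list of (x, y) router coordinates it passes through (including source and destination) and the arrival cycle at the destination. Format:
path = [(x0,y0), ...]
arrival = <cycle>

path = [(5,3), (6,3), (7,3), (7,2), (7,1), (7,0)]
arrival = 31

hop 0: (5,3) @ cyc 6
hop 1: (6,3) @ cyc 11  [E]
hop 2: (7,3) @ cyc 16  [E]
hop 3: (7,2) @ cyc 21  [S]
hop 4: (7,1) @ cyc 26  [S]
hop 5: (7,0) @ cyc 31  [S]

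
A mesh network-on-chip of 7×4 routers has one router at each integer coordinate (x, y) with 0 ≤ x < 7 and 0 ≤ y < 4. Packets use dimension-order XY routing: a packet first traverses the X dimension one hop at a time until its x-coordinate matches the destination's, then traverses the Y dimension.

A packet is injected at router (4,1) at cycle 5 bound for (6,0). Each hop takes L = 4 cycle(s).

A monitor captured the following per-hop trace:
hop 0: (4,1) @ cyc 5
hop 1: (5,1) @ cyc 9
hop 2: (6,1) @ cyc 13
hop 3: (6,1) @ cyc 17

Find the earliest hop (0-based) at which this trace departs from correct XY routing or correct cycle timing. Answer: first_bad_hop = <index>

first_bad_hop = 3

[1] (+1,+0) / 4c ⇒ ok
[2] (+1,+0) / 4c ⇒ ok
[3] (+0,+0) / 4c ⇒ BAD: non-unit step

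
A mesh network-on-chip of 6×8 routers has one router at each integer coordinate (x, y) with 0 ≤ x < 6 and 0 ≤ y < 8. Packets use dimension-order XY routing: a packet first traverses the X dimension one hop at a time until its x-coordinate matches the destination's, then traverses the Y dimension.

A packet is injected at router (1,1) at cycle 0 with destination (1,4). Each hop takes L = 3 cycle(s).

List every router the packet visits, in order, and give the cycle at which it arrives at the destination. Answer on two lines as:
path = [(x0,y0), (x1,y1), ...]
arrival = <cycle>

hop 0: (1,1) @ cyc 0
hop 1: (1,2) @ cyc 3  [N]
hop 2: (1,3) @ cyc 6  [N]
hop 3: (1,4) @ cyc 9  [N]

path = [(1,1), (1,2), (1,3), (1,4)]
arrival = 9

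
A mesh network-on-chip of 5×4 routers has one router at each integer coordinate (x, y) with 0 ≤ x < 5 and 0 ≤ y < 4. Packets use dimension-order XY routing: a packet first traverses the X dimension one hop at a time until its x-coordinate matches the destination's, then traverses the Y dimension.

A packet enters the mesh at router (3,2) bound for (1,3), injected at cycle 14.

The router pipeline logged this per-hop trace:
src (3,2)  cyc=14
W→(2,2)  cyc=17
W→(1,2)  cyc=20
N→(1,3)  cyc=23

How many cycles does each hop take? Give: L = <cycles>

From hop 0 (14) to hop 1 (17): +3 cycles.
One hop costs L cycles, so L = 3.

L = 3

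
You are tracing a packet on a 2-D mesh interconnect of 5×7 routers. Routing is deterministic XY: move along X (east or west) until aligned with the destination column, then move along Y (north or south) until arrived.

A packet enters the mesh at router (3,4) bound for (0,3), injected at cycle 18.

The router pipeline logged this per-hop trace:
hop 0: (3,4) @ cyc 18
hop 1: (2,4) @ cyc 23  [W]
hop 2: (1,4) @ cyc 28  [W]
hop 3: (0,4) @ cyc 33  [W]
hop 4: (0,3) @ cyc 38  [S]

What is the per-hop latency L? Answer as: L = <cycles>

From hop 0 (18) to hop 1 (23): +5 cycles.
That increment is L by definition: L = 5.

L = 5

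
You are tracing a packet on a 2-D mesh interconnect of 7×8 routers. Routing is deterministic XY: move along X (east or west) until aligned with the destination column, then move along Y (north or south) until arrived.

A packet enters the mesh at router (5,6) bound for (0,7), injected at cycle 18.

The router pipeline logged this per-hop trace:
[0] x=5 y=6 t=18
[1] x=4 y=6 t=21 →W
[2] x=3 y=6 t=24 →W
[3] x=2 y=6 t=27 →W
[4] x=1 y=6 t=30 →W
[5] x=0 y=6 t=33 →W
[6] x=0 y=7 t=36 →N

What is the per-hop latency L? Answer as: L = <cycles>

L = 3

Δcyc across hop 0→1: 21 − 18 = 3.
Per-hop latency L = Δcyc = 3.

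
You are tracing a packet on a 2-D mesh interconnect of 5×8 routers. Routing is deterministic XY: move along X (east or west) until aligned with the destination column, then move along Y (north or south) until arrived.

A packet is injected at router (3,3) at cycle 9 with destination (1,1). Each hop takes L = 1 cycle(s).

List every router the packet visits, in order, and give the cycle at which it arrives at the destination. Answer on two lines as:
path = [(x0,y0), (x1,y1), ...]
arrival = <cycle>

path = [(3,3), (2,3), (1,3), (1,2), (1,1)]
arrival = 13

[0] x=3 y=3 t=9
[1] x=2 y=3 t=10 →W
[2] x=1 y=3 t=11 →W
[3] x=1 y=2 t=12 →S
[4] x=1 y=1 t=13 →S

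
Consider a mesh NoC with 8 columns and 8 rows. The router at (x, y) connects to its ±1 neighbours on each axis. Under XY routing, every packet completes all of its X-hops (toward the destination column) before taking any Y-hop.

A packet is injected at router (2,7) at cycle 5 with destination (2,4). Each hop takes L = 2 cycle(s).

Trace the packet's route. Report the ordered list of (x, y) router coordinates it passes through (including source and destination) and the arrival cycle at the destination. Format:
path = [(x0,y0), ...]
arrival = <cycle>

src (2,7)  cyc=5
S→(2,6)  cyc=7
S→(2,5)  cyc=9
S→(2,4)  cyc=11

path = [(2,7), (2,6), (2,5), (2,4)]
arrival = 11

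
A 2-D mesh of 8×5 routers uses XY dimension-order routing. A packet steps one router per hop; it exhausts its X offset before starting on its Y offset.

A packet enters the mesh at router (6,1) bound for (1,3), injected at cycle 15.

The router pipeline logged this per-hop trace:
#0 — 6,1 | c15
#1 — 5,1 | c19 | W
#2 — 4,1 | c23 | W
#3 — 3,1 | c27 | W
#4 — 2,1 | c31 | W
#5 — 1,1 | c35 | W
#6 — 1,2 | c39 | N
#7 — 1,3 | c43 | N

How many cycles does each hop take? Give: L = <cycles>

L = 4

cyc[1] − cyc[0] = 19 − 15 = 4.
That increment is L by definition: L = 4.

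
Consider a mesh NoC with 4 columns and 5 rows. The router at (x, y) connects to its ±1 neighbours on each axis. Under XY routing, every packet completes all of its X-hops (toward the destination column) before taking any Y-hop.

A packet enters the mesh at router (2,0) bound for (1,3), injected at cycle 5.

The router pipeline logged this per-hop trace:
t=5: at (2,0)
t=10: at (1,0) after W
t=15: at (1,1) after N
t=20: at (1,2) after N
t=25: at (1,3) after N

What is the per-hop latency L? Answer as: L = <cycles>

L = 5

cyc[1] − cyc[0] = 10 − 5 = 5.
One hop costs L cycles, so L = 5.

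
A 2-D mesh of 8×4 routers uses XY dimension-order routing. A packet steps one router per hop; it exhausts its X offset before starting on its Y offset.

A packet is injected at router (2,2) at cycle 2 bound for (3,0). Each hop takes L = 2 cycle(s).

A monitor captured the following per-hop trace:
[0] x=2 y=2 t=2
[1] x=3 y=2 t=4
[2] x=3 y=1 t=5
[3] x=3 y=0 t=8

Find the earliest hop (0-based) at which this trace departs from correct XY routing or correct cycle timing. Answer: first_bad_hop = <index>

first_bad_hop = 2

  1: Δx=+1 Δy=+0 Δt=2 [ok]
  2: Δx=+0 Δy=-1 Δt=1 [BAD: Δcyc=1≠L]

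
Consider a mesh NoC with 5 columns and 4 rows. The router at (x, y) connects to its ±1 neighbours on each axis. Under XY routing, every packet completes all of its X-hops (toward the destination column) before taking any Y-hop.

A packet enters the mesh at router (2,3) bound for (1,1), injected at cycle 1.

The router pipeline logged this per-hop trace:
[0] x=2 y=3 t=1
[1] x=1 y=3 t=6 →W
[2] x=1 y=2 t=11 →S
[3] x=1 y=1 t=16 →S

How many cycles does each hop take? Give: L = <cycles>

Between hops 0 and 1 the cycle counter advances 6 − 1 = 5.
That increment is L by definition: L = 5.

L = 5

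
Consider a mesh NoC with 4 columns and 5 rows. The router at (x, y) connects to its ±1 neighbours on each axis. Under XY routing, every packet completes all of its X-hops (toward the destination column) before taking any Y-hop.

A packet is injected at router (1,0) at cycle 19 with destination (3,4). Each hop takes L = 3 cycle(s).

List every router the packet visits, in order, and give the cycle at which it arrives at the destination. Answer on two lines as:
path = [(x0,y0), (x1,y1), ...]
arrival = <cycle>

#0 — 1,0 | c19
#1 — 2,0 | c22 | E
#2 — 3,0 | c25 | E
#3 — 3,1 | c28 | N
#4 — 3,2 | c31 | N
#5 — 3,3 | c34 | N
#6 — 3,4 | c37 | N

path = [(1,0), (2,0), (3,0), (3,1), (3,2), (3,3), (3,4)]
arrival = 37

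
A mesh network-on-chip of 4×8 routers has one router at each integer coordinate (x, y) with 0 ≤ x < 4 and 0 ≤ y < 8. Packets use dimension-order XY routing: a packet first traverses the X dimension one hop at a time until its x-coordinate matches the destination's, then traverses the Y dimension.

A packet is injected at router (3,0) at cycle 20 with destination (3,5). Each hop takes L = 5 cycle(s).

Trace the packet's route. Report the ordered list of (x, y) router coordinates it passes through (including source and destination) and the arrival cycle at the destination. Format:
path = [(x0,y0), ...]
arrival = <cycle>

t=20: at (3,0)
t=25: at (3,1) after N
t=30: at (3,2) after N
t=35: at (3,3) after N
t=40: at (3,4) after N
t=45: at (3,5) after N

path = [(3,0), (3,1), (3,2), (3,3), (3,4), (3,5)]
arrival = 45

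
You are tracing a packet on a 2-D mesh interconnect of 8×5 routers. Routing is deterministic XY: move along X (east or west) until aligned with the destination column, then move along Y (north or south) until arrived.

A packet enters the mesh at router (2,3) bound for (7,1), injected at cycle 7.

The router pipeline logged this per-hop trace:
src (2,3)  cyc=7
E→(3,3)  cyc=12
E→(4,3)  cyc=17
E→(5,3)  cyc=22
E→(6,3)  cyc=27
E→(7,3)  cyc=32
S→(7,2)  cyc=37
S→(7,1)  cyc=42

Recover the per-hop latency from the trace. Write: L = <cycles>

L = 5

cyc[1] − cyc[0] = 12 − 7 = 5.
Each hop adds L, hence L = 5.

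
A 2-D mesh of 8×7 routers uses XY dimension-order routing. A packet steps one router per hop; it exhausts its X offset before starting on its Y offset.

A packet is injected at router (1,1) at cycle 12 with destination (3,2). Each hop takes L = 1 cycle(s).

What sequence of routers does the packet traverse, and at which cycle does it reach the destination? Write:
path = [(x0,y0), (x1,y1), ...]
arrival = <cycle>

path = [(1,1), (2,1), (3,1), (3,2)]
arrival = 15

#0 — 1,1 | c12
#1 — 2,1 | c13 | E
#2 — 3,1 | c14 | E
#3 — 3,2 | c15 | N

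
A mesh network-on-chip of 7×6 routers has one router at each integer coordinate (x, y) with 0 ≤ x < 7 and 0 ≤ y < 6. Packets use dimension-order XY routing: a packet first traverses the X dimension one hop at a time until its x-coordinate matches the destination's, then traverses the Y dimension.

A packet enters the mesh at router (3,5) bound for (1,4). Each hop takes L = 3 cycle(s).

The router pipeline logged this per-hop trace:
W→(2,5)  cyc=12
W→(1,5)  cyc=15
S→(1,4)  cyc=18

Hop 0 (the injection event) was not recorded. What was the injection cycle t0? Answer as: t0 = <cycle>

t0 = 9

At hop 1 the cycle is 12; in general cyc_k = t0 + kL.
Therefore t0 = 12 − L = 9.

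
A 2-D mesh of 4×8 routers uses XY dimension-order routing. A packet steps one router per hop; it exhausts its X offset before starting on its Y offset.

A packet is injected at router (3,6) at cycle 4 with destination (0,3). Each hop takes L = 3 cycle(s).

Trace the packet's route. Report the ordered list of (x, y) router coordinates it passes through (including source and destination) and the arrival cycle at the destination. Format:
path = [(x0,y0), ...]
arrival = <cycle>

path = [(3,6), (2,6), (1,6), (0,6), (0,5), (0,4), (0,3)]
arrival = 22

#0 — 3,6 | c4
#1 — 2,6 | c7 | W
#2 — 1,6 | c10 | W
#3 — 0,6 | c13 | W
#4 — 0,5 | c16 | S
#5 — 0,4 | c19 | S
#6 — 0,3 | c22 | S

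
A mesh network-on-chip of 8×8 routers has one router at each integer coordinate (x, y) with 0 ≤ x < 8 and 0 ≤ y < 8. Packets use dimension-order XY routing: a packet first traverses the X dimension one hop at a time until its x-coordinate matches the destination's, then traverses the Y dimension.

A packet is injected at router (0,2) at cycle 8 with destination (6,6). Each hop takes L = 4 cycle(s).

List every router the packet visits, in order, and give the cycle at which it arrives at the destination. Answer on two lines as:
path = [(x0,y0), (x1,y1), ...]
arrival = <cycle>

#0 — 0,2 | c8
#1 — 1,2 | c12 | E
#2 — 2,2 | c16 | E
#3 — 3,2 | c20 | E
#4 — 4,2 | c24 | E
#5 — 5,2 | c28 | E
#6 — 6,2 | c32 | E
#7 — 6,3 | c36 | N
#8 — 6,4 | c40 | N
#9 — 6,5 | c44 | N
#10 — 6,6 | c48 | N

path = [(0,2), (1,2), (2,2), (3,2), (4,2), (5,2), (6,2), (6,3), (6,4), (6,5), (6,6)]
arrival = 48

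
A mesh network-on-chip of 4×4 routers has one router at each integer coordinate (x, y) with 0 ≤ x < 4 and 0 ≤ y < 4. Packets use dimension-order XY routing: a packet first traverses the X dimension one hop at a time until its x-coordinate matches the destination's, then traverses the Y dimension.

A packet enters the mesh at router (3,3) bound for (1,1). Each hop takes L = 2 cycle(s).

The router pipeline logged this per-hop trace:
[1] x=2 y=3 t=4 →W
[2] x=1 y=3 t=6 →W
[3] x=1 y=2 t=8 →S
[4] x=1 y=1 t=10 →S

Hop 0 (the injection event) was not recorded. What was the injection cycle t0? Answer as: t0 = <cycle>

t0 = 2

cyc[1] = 4 and cyc[k] = t0 + k·L for every k.
Subtract one hop: t0 = 4 − 2 = 2.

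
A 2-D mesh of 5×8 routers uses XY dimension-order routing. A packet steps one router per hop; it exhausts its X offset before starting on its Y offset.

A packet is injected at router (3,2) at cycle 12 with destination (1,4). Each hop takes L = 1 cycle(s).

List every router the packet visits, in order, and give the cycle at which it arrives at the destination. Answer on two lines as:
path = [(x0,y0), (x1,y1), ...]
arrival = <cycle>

path = [(3,2), (2,2), (1,2), (1,3), (1,4)]
arrival = 16

#0 — 3,2 | c12
#1 — 2,2 | c13 | W
#2 — 1,2 | c14 | W
#3 — 1,3 | c15 | N
#4 — 1,4 | c16 | N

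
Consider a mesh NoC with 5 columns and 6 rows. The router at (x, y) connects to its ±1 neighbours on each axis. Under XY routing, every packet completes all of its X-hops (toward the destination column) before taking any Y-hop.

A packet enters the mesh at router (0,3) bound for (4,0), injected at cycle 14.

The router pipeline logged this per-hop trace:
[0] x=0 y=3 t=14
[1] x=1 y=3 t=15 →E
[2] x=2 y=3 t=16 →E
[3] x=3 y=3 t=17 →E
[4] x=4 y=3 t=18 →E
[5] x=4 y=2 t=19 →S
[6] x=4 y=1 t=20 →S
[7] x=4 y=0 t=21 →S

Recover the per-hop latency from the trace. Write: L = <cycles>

From hop 0 (14) to hop 1 (15): +1 cycles.
That increment is L by definition: L = 1.

L = 1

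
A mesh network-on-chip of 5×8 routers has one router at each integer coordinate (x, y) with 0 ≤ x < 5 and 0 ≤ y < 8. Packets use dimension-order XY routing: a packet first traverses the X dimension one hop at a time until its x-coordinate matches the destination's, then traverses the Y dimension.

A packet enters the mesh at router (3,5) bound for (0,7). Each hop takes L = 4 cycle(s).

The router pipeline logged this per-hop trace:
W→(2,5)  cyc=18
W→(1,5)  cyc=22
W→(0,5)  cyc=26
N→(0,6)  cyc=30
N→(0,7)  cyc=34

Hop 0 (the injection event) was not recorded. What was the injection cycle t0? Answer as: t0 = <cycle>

At hop 1 the cycle is 18; in general cyc_k = t0 + kL.
So t0 = 18 − 1·4 = 14.

t0 = 14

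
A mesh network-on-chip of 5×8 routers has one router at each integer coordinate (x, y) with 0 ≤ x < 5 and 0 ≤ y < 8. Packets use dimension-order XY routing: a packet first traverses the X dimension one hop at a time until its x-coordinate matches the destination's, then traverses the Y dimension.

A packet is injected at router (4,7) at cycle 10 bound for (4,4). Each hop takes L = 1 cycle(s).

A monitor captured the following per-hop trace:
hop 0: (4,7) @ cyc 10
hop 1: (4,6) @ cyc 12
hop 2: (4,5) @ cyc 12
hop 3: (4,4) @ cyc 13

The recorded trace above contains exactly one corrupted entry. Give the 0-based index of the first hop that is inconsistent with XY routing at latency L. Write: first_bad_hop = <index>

first_bad_hop = 1

hop 1: step (+0,-1), +2 cyc — BAD: Δcyc=2≠L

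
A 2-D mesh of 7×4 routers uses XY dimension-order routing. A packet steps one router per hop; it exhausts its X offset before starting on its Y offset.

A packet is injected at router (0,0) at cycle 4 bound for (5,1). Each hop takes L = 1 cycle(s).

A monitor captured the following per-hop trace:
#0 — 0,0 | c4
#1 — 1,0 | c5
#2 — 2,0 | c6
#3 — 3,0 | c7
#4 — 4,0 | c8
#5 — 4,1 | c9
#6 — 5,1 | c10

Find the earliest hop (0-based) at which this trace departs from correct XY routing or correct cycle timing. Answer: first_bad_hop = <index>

first_bad_hop = 5

check 1→ d=(1,0) cyc+1: ok
check 2→ d=(1,0) cyc+1: ok
check 3→ d=(1,0) cyc+1: ok
check 4→ d=(1,0) cyc+1: ok
check 5→ d=(0,1) cyc+1: BAD: Y-move but x=4≠5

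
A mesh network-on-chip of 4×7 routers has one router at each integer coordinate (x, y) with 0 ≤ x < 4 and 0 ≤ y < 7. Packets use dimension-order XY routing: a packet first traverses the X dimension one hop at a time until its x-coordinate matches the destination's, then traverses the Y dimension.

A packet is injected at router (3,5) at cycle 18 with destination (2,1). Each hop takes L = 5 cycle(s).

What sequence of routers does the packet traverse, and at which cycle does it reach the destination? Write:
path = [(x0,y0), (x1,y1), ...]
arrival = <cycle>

  0. router=(3,5) cycle=18 (inject)
  1. router=(2,5) cycle=23 dir=W
  2. router=(2,4) cycle=28 dir=S
  3. router=(2,3) cycle=33 dir=S
  4. router=(2,2) cycle=38 dir=S
  5. router=(2,1) cycle=43 dir=S

path = [(3,5), (2,5), (2,4), (2,3), (2,2), (2,1)]
arrival = 43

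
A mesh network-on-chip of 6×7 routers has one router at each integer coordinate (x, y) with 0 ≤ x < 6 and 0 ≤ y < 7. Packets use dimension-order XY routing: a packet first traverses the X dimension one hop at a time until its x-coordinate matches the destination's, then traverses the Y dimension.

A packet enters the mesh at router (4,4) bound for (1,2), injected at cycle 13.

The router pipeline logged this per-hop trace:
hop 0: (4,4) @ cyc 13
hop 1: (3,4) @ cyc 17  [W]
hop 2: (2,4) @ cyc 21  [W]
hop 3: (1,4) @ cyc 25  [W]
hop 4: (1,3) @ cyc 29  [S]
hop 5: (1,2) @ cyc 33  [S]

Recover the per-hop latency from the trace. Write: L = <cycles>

L = 4

Between hops 0 and 1 the cycle counter advances 17 − 13 = 4.
One hop costs L cycles, so L = 4.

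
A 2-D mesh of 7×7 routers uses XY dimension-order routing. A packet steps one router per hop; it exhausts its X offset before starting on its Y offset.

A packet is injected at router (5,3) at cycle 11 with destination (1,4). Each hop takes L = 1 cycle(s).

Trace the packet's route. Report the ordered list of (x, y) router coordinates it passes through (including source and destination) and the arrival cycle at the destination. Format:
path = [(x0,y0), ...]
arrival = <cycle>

path = [(5,3), (4,3), (3,3), (2,3), (1,3), (1,4)]
arrival = 16

[0] x=5 y=3 t=11
[1] x=4 y=3 t=12 →W
[2] x=3 y=3 t=13 →W
[3] x=2 y=3 t=14 →W
[4] x=1 y=3 t=15 →W
[5] x=1 y=4 t=16 →N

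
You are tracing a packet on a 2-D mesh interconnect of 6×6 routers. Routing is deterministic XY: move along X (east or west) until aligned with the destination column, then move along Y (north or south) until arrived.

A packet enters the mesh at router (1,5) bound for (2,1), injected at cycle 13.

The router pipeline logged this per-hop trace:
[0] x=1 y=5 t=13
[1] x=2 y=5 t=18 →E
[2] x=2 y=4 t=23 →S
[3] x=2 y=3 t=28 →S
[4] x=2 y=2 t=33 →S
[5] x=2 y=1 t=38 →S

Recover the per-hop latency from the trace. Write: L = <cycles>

cyc[1] − cyc[0] = 18 − 13 = 5.
That increment is L by definition: L = 5.

L = 5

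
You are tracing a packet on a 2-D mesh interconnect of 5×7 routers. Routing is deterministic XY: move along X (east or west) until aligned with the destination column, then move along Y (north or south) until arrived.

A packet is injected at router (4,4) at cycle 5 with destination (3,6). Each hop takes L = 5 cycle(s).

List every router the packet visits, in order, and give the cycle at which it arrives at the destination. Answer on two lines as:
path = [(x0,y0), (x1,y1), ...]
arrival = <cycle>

src (4,4)  cyc=5
W→(3,4)  cyc=10
N→(3,5)  cyc=15
N→(3,6)  cyc=20

path = [(4,4), (3,4), (3,5), (3,6)]
arrival = 20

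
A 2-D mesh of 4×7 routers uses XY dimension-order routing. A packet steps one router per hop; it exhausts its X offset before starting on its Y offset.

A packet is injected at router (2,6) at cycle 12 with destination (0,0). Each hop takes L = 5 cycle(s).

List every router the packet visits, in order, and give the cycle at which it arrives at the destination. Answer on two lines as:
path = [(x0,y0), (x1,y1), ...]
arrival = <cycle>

src (2,6)  cyc=12
W→(1,6)  cyc=17
W→(0,6)  cyc=22
S→(0,5)  cyc=27
S→(0,4)  cyc=32
S→(0,3)  cyc=37
S→(0,2)  cyc=42
S→(0,1)  cyc=47
S→(0,0)  cyc=52

path = [(2,6), (1,6), (0,6), (0,5), (0,4), (0,3), (0,2), (0,1), (0,0)]
arrival = 52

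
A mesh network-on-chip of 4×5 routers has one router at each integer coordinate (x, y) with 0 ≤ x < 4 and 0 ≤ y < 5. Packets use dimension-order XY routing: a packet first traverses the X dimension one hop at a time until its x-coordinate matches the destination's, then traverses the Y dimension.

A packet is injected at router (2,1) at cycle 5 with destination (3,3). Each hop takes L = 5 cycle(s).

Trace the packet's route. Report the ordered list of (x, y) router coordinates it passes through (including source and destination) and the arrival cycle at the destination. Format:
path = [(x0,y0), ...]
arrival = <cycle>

path = [(2,1), (3,1), (3,2), (3,3)]
arrival = 20

#0 — 2,1 | c5
#1 — 3,1 | c10 | E
#2 — 3,2 | c15 | N
#3 — 3,3 | c20 | N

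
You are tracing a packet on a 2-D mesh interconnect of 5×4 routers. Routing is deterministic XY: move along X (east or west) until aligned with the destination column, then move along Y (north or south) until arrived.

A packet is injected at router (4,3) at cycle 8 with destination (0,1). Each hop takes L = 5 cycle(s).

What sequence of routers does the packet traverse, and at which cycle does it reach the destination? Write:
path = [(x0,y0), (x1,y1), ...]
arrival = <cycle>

path = [(4,3), (3,3), (2,3), (1,3), (0,3), (0,2), (0,1)]
arrival = 38

[0] x=4 y=3 t=8
[1] x=3 y=3 t=13 →W
[2] x=2 y=3 t=18 →W
[3] x=1 y=3 t=23 →W
[4] x=0 y=3 t=28 →W
[5] x=0 y=2 t=33 →S
[6] x=0 y=1 t=38 →S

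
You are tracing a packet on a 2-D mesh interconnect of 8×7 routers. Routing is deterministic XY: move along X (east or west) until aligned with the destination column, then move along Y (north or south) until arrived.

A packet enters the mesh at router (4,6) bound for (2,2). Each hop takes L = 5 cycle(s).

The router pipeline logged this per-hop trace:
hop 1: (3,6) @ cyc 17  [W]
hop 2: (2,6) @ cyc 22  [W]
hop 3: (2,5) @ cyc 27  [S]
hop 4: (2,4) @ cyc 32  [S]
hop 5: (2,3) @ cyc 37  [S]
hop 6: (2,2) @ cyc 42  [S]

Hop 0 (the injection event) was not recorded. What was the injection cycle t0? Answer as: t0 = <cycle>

cyc[1] = 17 and cyc[k] = t0 + k·L for every k.
Therefore t0 = 17 − L = 12.

t0 = 12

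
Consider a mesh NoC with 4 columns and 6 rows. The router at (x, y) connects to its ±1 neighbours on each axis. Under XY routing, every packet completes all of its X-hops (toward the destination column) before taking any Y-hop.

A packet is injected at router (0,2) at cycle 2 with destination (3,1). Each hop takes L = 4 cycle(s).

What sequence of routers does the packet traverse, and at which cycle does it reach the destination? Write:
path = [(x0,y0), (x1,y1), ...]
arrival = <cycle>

path = [(0,2), (1,2), (2,2), (3,2), (3,1)]
arrival = 18

hop 0: (0,2) @ cyc 2
hop 1: (1,2) @ cyc 6  [E]
hop 2: (2,2) @ cyc 10  [E]
hop 3: (3,2) @ cyc 14  [E]
hop 4: (3,1) @ cyc 18  [S]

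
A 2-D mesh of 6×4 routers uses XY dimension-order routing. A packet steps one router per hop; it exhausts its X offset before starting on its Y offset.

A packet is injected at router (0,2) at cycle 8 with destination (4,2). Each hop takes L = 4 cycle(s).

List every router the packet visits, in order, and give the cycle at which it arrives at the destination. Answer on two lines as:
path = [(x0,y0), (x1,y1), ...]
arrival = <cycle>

  0. router=(0,2) cycle=8 (inject)
  1. router=(1,2) cycle=12 dir=E
  2. router=(2,2) cycle=16 dir=E
  3. router=(3,2) cycle=20 dir=E
  4. router=(4,2) cycle=24 dir=E

path = [(0,2), (1,2), (2,2), (3,2), (4,2)]
arrival = 24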